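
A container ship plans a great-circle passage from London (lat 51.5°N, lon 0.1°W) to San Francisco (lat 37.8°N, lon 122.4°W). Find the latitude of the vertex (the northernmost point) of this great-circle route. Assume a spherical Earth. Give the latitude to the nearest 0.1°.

≈ 64.8°N

The great circle lies in the plane with unit normal n̂ = (p₁ × p₂)/|p₁ × p₂|.
Here n̂_z ≈ -0.426; the vertex latitude is φ_max = arccos|n̂_z| ≈ 64.8°.
Check via Clairaut: cos φ_max = |cos φ₁| · sin C = cos(51.5°)·sin(43.2°) ≈ 0.426, again giving ≈ 64.8°.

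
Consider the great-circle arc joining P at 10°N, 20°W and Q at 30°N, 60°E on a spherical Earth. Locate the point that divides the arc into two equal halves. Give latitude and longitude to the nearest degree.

≈ 25°N, 17°E

From cos δ = sin φ₁ sin φ₂ + cos φ₁ cos φ₂ cos Δλ, the central angle is δ ≈ 1.334 rad (76.4°).
Interpolate at f = 1/2 with slerp weights a = sin((1−f)δ)/sin δ ≈ 0.636, b = sin(fδ)/sin δ ≈ 0.636.
p = a·p₁ + b·p₂ ≈ (0.864, 0.263, 0.429); φ = arcsin(p_z) ≈ 25.38°, λ = atan2(p_y, p_x) ≈ 16.92°.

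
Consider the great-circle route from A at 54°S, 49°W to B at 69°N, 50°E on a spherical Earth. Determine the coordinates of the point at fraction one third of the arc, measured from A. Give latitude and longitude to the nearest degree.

Convert each endpoint to a unit vector on the sphere (x = cos φ cos λ, y = cos φ sin λ, z = sin φ).
The central angle between the endpoints is δ = arccos(p₁·p₂) ≈ 2.479 rad (142.0°).
Interpolate at f = 1/3 with slerp weights a = sin((1−f)δ)/sin δ ≈ 1.620, b = sin(fδ)/sin δ ≈ 1.195.
p = a·p₁ + b·p₂ ≈ (0.900, -0.390, -0.195); φ = arcsin(p_z) ≈ -11.22°, λ = atan2(p_y, p_x) ≈ -23.45°.

≈ 11°S, 23°W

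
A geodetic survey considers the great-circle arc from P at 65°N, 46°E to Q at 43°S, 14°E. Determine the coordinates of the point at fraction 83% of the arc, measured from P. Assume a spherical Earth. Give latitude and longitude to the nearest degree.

From cos δ = sin φ₁ sin φ₂ + cos φ₁ cos φ₂ cos Δλ, the central angle is δ ≈ 1.935 rad (110.9°).
Interpolate at f = 0.83 with slerp weights a = sin((1−f)δ)/sin δ ≈ 0.346, b = sin(fδ)/sin δ ≈ 1.069.
p = a·p₁ + b·p₂ ≈ (0.860, 0.294, -0.416); φ = arcsin(p_z) ≈ -24.59°, λ = atan2(p_y, p_x) ≈ 18.88°.

≈ 25°S, 19°E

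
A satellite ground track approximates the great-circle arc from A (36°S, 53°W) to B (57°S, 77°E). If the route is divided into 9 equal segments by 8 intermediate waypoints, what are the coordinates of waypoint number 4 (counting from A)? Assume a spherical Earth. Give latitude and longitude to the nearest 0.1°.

The haversine formula gives a central angle δ ≈ 1.359 rad (77.9°) between the endpoints.
Interpolate at f = 4/9 with slerp weights a = sin((1−f)δ)/sin δ ≈ 0.701, b = sin(fδ)/sin δ ≈ 0.581.
p = a·p₁ + b·p₂ ≈ (0.413, -0.145, -0.899); φ = arcsin(p_z) ≈ -64.08°, λ = atan2(p_y, p_x) ≈ -19.32°.

≈ (64.1°S, 19.3°W)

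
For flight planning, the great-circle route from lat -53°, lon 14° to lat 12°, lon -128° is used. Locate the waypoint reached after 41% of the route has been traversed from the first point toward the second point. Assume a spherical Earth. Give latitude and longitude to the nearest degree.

Write both endpoints as unit vectors p₁, p₂ with components (cos φ cos λ, cos φ sin λ, sin φ).
The central angle between the endpoints is δ = arccos(p₁·p₂) ≈ 2.252 rad (129.0°).
Interpolate at f = 0.41 with slerp weights a = sin((1−f)δ)/sin δ ≈ 1.250, b = sin(fδ)/sin δ ≈ 1.027.
p = a·p₁ + b·p₂ ≈ (0.111, -0.610, -0.785); φ = arcsin(p_z) ≈ -51.70°, λ = atan2(p_y, p_x) ≈ -79.64°.

≈ lat -52°, lon -80°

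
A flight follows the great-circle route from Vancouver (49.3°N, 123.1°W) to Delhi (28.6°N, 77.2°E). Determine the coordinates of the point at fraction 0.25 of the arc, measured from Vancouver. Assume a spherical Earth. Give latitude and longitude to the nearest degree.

≈ (72°N, 148°W)

Write both endpoints as unit vectors p₁, p₂ with components (cos φ cos λ, cos φ sin λ, sin φ).
The central angle between the endpoints is δ = arccos(p₁·p₂) ≈ 1.746 rad (100.0°).
Interpolate at f = 0.25 with slerp weights a = sin((1−f)δ)/sin δ ≈ 0.981, b = sin(fδ)/sin δ ≈ 0.429.
p = a·p₁ + b·p₂ ≈ (-0.266, -0.168, 0.949); φ = arcsin(p_z) ≈ 71.66°, λ = atan2(p_y, p_x) ≈ -147.65°.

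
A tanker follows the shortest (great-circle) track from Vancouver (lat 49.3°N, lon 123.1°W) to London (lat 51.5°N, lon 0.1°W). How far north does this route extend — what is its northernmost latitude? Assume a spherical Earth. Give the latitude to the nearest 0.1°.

≈ 68.5°N

The great circle lies in the plane with unit normal n̂ = (p₁ × p₂)/|p₁ × p₂|.
Here n̂_z ≈ +0.367; the vertex latitude is φ_max = arccos|n̂_z| ≈ 68.5°.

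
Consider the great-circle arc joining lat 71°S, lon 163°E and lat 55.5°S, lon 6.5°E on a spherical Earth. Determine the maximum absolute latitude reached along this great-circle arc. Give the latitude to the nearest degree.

≈ 85°S

The great circle lies in the plane with unit normal n̂ = (p₁ × p₂)/|p₁ × p₂|.
Here n̂_z ≈ -0.093; the vertex latitude is φ_max = arccos|n̂_z| ≈ 84.7°.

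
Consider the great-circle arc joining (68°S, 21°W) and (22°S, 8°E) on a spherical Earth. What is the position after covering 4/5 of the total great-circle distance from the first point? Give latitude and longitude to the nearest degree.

From cos δ = sin φ₁ sin φ₂ + cos φ₁ cos φ₂ cos Δλ, the central angle is δ ≈ 0.862 rad (49.4°).
Interpolate at f = 4/5 with slerp weights a = sin((1−f)δ)/sin δ ≈ 0.226, b = sin(fδ)/sin δ ≈ 0.838.
p = a·p₁ + b·p₂ ≈ (0.848, 0.078, -0.523); φ = arcsin(p_z) ≈ -31.56°, λ = atan2(p_y, p_x) ≈ 5.24°.

≈ (32°S, 5°E)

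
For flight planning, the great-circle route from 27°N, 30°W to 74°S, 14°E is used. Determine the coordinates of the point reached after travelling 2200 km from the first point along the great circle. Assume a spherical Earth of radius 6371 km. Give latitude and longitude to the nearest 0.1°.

Convert each endpoint to a unit vector on the sphere (x = cos φ cos λ, y = cos φ sin λ, z = sin φ).
The central angle between the endpoints is δ = arccos(p₁·p₂) ≈ 1.834 rad (105.1°). The total great-circle distance is δ·R ≈ 1.834 × 6371 ≈ 11682 km, so the target fraction is f = 2200/11682 ≈ 0.188.
Interpolate at f ≈ 0.188 with slerp weights a = sin((1−f)δ)/sin δ ≈ 1.032, b = sin(fδ)/sin δ ≈ 0.351.
p = a·p₁ + b·p₂ ≈ (0.890, -0.436, 0.132); φ = arcsin(p_z) ≈ 7.56°, λ = atan2(p_y, p_x) ≈ -26.12°.

≈ 7.6°N, 26.1°W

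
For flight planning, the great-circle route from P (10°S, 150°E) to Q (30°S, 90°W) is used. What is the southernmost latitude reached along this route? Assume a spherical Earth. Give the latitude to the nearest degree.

≈ 38°S

The great circle lies in the plane with unit normal n̂ = (p₁ × p₂)/|p₁ × p₂|.
Here n̂_z ≈ +0.785; the vertex latitude is φ_max = arccos|n̂_z| ≈ 38.3°.
Check via Clairaut: cos φ_max = |cos φ₁| · sin C = cos(10.0°)·sin(127.1°) ≈ 0.785, again giving ≈ 38.3°.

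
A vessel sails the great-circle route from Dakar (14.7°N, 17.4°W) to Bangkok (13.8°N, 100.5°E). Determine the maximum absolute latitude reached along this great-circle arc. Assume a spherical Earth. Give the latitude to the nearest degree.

The great circle lies in the plane with unit normal n̂ = (p₁ × p₂)/|p₁ × p₂|.
Here n̂_z ≈ +0.897; the vertex latitude is φ_max = arccos|n̂_z| ≈ 26.2°.
Check via Clairaut: cos φ_max = |cos φ₁| · sin C = cos(14.7°)·sin(68.0°) ≈ 0.897, again giving ≈ 26.2°.

≈ 26°N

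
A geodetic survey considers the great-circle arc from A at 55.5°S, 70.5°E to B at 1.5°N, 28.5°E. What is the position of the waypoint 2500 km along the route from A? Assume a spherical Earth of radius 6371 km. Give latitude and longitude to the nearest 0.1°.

Write both endpoints as unit vectors p₁, p₂ with components (cos φ cos λ, cos φ sin λ, sin φ).
The central angle between the endpoints is δ = arccos(p₁·p₂) ≈ 1.160 rad (66.5°). The total great-circle distance is δ·R ≈ 1.160 × 6371 ≈ 7391 km, so the target fraction is f = 2500/7391 ≈ 0.338.
Interpolate at f ≈ 0.338 with slerp weights a = sin((1−f)δ)/sin δ ≈ 0.757, b = sin(fδ)/sin δ ≈ 0.417.
p = a·p₁ + b·p₂ ≈ (0.510, 0.603, -0.613); φ = arcsin(p_z) ≈ -37.83°, λ = atan2(p_y, p_x) ≈ 49.81°.

≈ 37.8°S, 49.8°E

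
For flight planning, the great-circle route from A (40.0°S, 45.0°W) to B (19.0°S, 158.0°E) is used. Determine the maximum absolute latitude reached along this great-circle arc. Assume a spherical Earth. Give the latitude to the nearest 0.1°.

The great circle lies in the plane with unit normal n̂ = (p₁ × p₂)/|p₁ × p₂|.
Here n̂_z ≈ -0.318; the vertex latitude is φ_max = arccos|n̂_z| ≈ 71.4°.
Check via Clairaut: cos φ_max = |cos φ₁| · sin C = cos(40.0°)·sin(155.5°) ≈ 0.318, again giving ≈ 71.4°.

≈ 71.4°S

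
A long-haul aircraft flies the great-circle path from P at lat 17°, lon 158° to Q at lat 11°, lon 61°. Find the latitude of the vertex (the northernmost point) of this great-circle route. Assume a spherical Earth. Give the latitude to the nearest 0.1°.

The great circle lies in the plane with unit normal n̂ = (p₁ × p₂)/|p₁ × p₂|.
Here n̂_z ≈ -0.933; the vertex latitude is φ_max = arccos|n̂_z| ≈ 21.0°.

≈ 21.0°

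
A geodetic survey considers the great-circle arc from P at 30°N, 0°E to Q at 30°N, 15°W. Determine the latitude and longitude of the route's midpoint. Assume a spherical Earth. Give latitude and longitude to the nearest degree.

≈ 30°N, 7°W

Convert each endpoint to a unit vector on the sphere (x = cos φ cos λ, y = cos φ sin λ, z = sin φ).
The central angle between the endpoints is δ = arccos(p₁·p₂) ≈ 0.227 rad (13.0°).
Interpolate at f = 1/2 with slerp weights a = sin((1−f)δ)/sin δ ≈ 0.503, b = sin(fδ)/sin δ ≈ 0.503.
p = a·p₁ + b·p₂ ≈ (0.857, -0.113, 0.503); φ = arcsin(p_z) ≈ 30.21°, λ = atan2(p_y, p_x) ≈ -7.50°.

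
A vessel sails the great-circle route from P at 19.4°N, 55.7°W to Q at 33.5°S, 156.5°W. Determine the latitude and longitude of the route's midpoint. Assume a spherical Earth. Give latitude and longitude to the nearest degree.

≈ 11°S, 102°W

Convert each endpoint to a unit vector on the sphere (x = cos φ cos λ, y = cos φ sin λ, z = sin φ).
The central angle between the endpoints is δ = arccos(p₁·p₂) ≈ 1.908 rad (109.3°).
Interpolate at f = 1/2 with slerp weights a = sin((1−f)δ)/sin δ ≈ 0.864, b = sin(fδ)/sin δ ≈ 0.864.
p = a·p₁ + b·p₂ ≈ (-0.202, -0.961, -0.190); φ = arcsin(p_z) ≈ -10.95°, λ = atan2(p_y, p_x) ≈ -101.85°.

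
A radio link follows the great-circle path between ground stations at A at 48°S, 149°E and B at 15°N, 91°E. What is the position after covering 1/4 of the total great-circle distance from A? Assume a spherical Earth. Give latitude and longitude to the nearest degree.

≈ 35°S, 129°E

Write both endpoints as unit vectors p₁, p₂ with components (cos φ cos λ, cos φ sin λ, sin φ).
The central angle between the endpoints is δ = arccos(p₁·p₂) ≈ 1.420 rad (81.4°).
Interpolate at f = 1/4 with slerp weights a = sin((1−f)δ)/sin δ ≈ 0.885, b = sin(fδ)/sin δ ≈ 0.352.
p = a·p₁ + b·p₂ ≈ (-0.513, 0.645, -0.567); φ = arcsin(p_z) ≈ -34.51°, λ = atan2(p_y, p_x) ≈ 128.54°.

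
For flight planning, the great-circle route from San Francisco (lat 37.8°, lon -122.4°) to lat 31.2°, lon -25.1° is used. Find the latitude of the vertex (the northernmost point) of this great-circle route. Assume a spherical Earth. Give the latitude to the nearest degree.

≈ 46°

The great circle lies in the plane with unit normal n̂ = (p₁ × p₂)/|p₁ × p₂|.
Here n̂_z ≈ +0.689; the vertex latitude is φ_max = arccos|n̂_z| ≈ 46.4°.
Check via Clairaut: cos φ_max = |cos φ₁| · sin C = cos(37.8°)·sin(60.7°) ≈ 0.689, again giving ≈ 46.4°.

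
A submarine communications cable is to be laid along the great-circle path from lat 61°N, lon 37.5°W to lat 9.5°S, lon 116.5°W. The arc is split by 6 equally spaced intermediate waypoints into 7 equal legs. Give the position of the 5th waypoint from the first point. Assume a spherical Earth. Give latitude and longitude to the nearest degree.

Convert each endpoint to a unit vector on the sphere (x = cos φ cos λ, y = cos φ sin λ, z = sin φ).
The central angle between the endpoints is δ = arccos(p₁·p₂) ≈ 1.624 rad (93.0°).
Interpolate at f = 5/7 with slerp weights a = sin((1−f)δ)/sin δ ≈ 0.448, b = sin(fδ)/sin δ ≈ 0.918.
p = a·p₁ + b·p₂ ≈ (-0.232, -0.943, 0.240); φ = arcsin(p_z) ≈ 13.91°, λ = atan2(p_y, p_x) ≈ -103.81°.

≈ lat 14°N, lon 104°W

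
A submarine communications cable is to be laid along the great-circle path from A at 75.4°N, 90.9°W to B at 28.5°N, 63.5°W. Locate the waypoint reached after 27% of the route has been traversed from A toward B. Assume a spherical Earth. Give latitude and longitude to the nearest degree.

≈ 63°N, 75°W

The haversine formula gives a central angle δ ≈ 0.852 rad (48.8°) between the endpoints.
Interpolate at f = 0.27 with slerp weights a = sin((1−f)δ)/sin δ ≈ 0.774, b = sin(fδ)/sin δ ≈ 0.303.
p = a·p₁ + b·p₂ ≈ (0.116, -0.433, 0.894); φ = arcsin(p_z) ≈ 63.35°, λ = atan2(p_y, p_x) ≈ -75.05°.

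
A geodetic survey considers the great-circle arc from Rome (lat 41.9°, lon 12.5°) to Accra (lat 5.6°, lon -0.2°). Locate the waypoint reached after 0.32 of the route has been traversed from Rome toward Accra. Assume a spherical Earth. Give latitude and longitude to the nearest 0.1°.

From cos δ = sin φ₁ sin φ₂ + cos φ₁ cos φ₂ cos Δλ, the central angle is δ ≈ 0.664 rad (38.0°).
Interpolate at f = 0.32 with slerp weights a = sin((1−f)δ)/sin δ ≈ 0.708, b = sin(fδ)/sin δ ≈ 0.342.
p = a·p₁ + b·p₂ ≈ (0.855, 0.113, 0.506); φ = arcsin(p_z) ≈ 30.41°, λ = atan2(p_y, p_x) ≈ 7.52°.

≈ lat 30.4°, lon 7.5°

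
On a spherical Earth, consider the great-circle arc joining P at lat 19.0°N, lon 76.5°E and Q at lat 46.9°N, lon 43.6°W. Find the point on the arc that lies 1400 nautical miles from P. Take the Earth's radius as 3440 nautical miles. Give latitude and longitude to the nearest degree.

The haversine formula gives a central angle δ ≈ 1.657 rad (94.9°) between the endpoints. The total great-circle distance is δ·R ≈ 1.657 × 3440 ≈ 5701 nmi, so the target fraction is f = 1400/5701 ≈ 0.246.
Interpolate at f ≈ 0.246 with slerp weights a = sin((1−f)δ)/sin δ ≈ 0.953, b = sin(fδ)/sin δ ≈ 0.397.
p = a·p₁ + b·p₂ ≈ (0.407, 0.689, 0.600); φ = arcsin(p_z) ≈ 36.89°, λ = atan2(p_y, p_x) ≈ 59.42°.

≈ lat 37°N, lon 59°E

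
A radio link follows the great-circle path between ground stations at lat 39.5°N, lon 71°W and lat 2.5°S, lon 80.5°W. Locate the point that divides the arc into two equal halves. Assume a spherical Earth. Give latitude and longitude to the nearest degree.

The haversine formula gives a central angle δ ≈ 0.749 rad (42.9°) between the endpoints.
Interpolate at f = 1/2 with slerp weights a = sin((1−f)δ)/sin δ ≈ 0.537, b = sin(fδ)/sin δ ≈ 0.537.
p = a·p₁ + b·p₂ ≈ (0.224, -0.921, 0.318); φ = arcsin(p_z) ≈ 18.56°, λ = atan2(p_y, p_x) ≈ -76.36°.

≈ lat 19°N, lon 76°W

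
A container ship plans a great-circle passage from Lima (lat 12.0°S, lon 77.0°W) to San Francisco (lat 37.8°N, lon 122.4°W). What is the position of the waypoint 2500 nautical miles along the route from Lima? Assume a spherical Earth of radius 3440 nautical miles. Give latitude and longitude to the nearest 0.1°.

Write both endpoints as unit vectors p₁, p₂ with components (cos φ cos λ, cos φ sin λ, sin φ).
The central angle between the endpoints is δ = arccos(p₁·p₂) ≈ 1.143 rad (65.5°). The total great-circle distance is δ·R ≈ 1.143 × 3440 ≈ 3930 nmi, so the target fraction is f = 2500/3930 ≈ 0.636.
Interpolate at f ≈ 0.636 with slerp weights a = sin((1−f)δ)/sin δ ≈ 0.444, b = sin(fδ)/sin δ ≈ 0.730.
p = a·p₁ + b·p₂ ≈ (-0.212, -0.910, 0.355); φ = arcsin(p_z) ≈ 20.81°, λ = atan2(p_y, p_x) ≈ -103.08°.

≈ lat 20.8°N, lon 103.1°W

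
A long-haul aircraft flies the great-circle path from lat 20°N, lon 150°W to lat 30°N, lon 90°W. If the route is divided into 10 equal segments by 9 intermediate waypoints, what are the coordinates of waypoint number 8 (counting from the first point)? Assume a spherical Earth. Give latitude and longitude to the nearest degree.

The haversine formula gives a central angle δ ≈ 0.955 rad (54.7°) between the endpoints.
Interpolate at f = 8/10 with slerp weights a = sin((1−f)δ)/sin δ ≈ 0.233, b = sin(fδ)/sin δ ≈ 0.847.
p = a·p₁ + b·p₂ ≈ (-0.189, -0.843, 0.503); φ = arcsin(p_z) ≈ 30.22°, λ = atan2(p_y, p_x) ≈ -102.65°.

≈ lat 30°N, lon 103°W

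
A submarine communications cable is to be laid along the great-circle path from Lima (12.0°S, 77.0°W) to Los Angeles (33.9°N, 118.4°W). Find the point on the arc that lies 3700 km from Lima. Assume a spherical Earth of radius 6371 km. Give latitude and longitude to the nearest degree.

Write both endpoints as unit vectors p₁, p₂ with components (cos φ cos λ, cos φ sin λ, sin φ).
The central angle between the endpoints is δ = arccos(p₁·p₂) ≈ 1.055 rad (60.5°). The total great-circle distance is δ·R ≈ 1.055 × 6371 ≈ 6723 km, so the target fraction is f = 3700/6723 ≈ 0.550.
Interpolate at f ≈ 0.550 with slerp weights a = sin((1−f)δ)/sin δ ≈ 0.525, b = sin(fδ)/sin δ ≈ 0.631.
p = a·p₁ + b·p₂ ≈ (-0.133, -0.961, 0.243); φ = arcsin(p_z) ≈ 14.04°, λ = atan2(p_y, p_x) ≈ -97.90°.

≈ (14°N, 98°W)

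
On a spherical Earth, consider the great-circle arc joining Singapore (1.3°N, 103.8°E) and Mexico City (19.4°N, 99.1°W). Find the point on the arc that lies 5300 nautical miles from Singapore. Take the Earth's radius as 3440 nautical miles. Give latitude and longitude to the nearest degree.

Convert each endpoint to a unit vector on the sphere (x = cos φ cos λ, y = cos φ sin λ, z = sin φ).
The central angle between the endpoints is δ = arccos(p₁·p₂) ≈ 2.608 rad (149.4°). The total great-circle distance is δ·R ≈ 2.608 × 3440 ≈ 8972 nmi, so the target fraction is f = 5300/8972 ≈ 0.591.
Interpolate at f ≈ 0.591 with slerp weights a = sin((1−f)δ)/sin δ ≈ 1.723, b = sin(fδ)/sin δ ≈ 1.966.
p = a·p₁ + b·p₂ ≈ (-0.704, -0.158, 0.692); φ = arcsin(p_z) ≈ 43.80°, λ = atan2(p_y, p_x) ≈ -167.34°.

≈ (44°N, 167°W)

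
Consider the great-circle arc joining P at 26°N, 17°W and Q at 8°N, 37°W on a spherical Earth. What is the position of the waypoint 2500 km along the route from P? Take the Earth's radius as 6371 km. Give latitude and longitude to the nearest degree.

≈ 11°N, 34°W

Convert each endpoint to a unit vector on the sphere (x = cos φ cos λ, y = cos φ sin λ, z = sin φ).
The central angle between the endpoints is δ = arccos(p₁·p₂) ≈ 0.457 rad (26.2°). The total great-circle distance is δ·R ≈ 0.457 × 6371 ≈ 2912 km, so the target fraction is f = 2500/2912 ≈ 0.859.
Interpolate at f ≈ 0.859 with slerp weights a = sin((1−f)δ)/sin δ ≈ 0.146, b = sin(fδ)/sin δ ≈ 0.867.
p = a·p₁ + b·p₂ ≈ (0.811, -0.555, 0.185); φ = arcsin(p_z) ≈ 10.65°, λ = atan2(p_y, p_x) ≈ -34.38°.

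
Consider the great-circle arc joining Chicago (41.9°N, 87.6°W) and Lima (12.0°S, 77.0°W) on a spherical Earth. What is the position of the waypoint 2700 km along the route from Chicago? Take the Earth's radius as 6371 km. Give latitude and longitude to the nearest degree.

≈ (18°N, 82°W)

Convert each endpoint to a unit vector on the sphere (x = cos φ cos λ, y = cos φ sin λ, z = sin φ).
The central angle between the endpoints is δ = arccos(p₁·p₂) ≈ 0.956 rad (54.8°). The total great-circle distance is δ·R ≈ 0.956 × 6371 ≈ 6091 km, so the target fraction is f = 2700/6091 ≈ 0.443.
Interpolate at f ≈ 0.443 with slerp weights a = sin((1−f)δ)/sin δ ≈ 0.621, b = sin(fδ)/sin δ ≈ 0.503.
p = a·p₁ + b·p₂ ≈ (0.130, -0.942, 0.310); φ = arcsin(p_z) ≈ 18.07°, λ = atan2(p_y, p_x) ≈ -82.13°.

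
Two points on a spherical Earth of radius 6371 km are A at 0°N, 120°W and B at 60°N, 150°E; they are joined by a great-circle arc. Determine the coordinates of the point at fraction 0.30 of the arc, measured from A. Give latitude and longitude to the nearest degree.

≈ 23°N, 134°W

Convert each endpoint to a unit vector on the sphere (x = cos φ cos λ, y = cos φ sin λ, z = sin φ).
The central angle between the endpoints is δ = arccos(p₁·p₂) ≈ 1.571 rad (90.0°).
Interpolate at f = 0.30 with slerp weights a = sin((1−f)δ)/sin δ ≈ 0.891, b = sin(fδ)/sin δ ≈ 0.454.
p = a·p₁ + b·p₂ ≈ (-0.642, -0.658, 0.393); φ = arcsin(p_z) ≈ 23.15°, λ = atan2(p_y, p_x) ≈ -134.29°.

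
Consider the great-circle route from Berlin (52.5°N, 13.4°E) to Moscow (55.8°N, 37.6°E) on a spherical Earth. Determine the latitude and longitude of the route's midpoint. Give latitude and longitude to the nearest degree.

Convert each endpoint to a unit vector on the sphere (x = cos φ cos λ, y = cos φ sin λ, z = sin φ).
The central angle between the endpoints is δ = arccos(p₁·p₂) ≈ 0.253 rad (14.5°).
Interpolate at f = 1/2 with slerp weights a = sin((1−f)δ)/sin δ ≈ 0.504, b = sin(fδ)/sin δ ≈ 0.504.
p = a·p₁ + b·p₂ ≈ (0.523, 0.244, 0.817); φ = arcsin(p_z) ≈ 54.76°, λ = atan2(p_y, p_x) ≈ 25.01°.

≈ 55°N, 25°E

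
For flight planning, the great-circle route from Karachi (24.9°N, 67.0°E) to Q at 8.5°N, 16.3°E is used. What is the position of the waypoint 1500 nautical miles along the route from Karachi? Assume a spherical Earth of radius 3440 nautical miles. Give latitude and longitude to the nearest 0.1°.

≈ 18.5°N, 40.9°E

Convert each endpoint to a unit vector on the sphere (x = cos φ cos λ, y = cos φ sin λ, z = sin φ).
The central angle between the endpoints is δ = arccos(p₁·p₂) ≈ 0.889 rad (50.9°). The total great-circle distance is δ·R ≈ 0.889 × 3440 ≈ 3057 nmi, so the target fraction is f = 1500/3057 ≈ 0.491.
Interpolate at f ≈ 0.491 with slerp weights a = sin((1−f)δ)/sin δ ≈ 0.563, b = sin(fδ)/sin δ ≈ 0.544.
p = a·p₁ + b·p₂ ≈ (0.716, 0.621, 0.318); φ = arcsin(p_z) ≈ 18.52°, λ = atan2(p_y, p_x) ≈ 40.95°.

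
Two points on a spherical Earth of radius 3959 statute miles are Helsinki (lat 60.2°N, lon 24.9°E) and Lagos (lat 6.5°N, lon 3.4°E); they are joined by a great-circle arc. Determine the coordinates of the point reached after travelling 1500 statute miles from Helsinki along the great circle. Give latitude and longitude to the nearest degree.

The haversine formula gives a central angle δ ≈ 0.979 rad (56.1°) between the endpoints. The total great-circle distance is δ·R ≈ 0.979 × 3959 ≈ 3877 mi, so the target fraction is f = 1500/3877 ≈ 0.387.
Interpolate at f ≈ 0.387 with slerp weights a = sin((1−f)δ)/sin δ ≈ 0.681, b = sin(fδ)/sin δ ≈ 0.446.
p = a·p₁ + b·p₂ ≈ (0.749, 0.169, 0.641); φ = arcsin(p_z) ≈ 39.87°, λ = atan2(p_y, p_x) ≈ 12.69°.

≈ lat 40°N, lon 13°E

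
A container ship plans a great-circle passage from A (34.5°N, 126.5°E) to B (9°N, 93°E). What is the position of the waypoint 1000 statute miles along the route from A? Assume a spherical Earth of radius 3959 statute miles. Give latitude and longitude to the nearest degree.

Convert each endpoint to a unit vector on the sphere (x = cos φ cos λ, y = cos φ sin λ, z = sin φ).
The central angle between the endpoints is δ = arccos(p₁·p₂) ≈ 0.696 rad (39.9°). The total great-circle distance is δ·R ≈ 0.696 × 3959 ≈ 2756 mi, so the target fraction is f = 1000/2756 ≈ 0.363.
Interpolate at f ≈ 0.363 with slerp weights a = sin((1−f)δ)/sin δ ≈ 0.669, b = sin(fδ)/sin δ ≈ 0.390.
p = a·p₁ + b·p₂ ≈ (-0.348, 0.828, 0.440); φ = arcsin(p_z) ≈ 26.10°, λ = atan2(p_y, p_x) ≈ 112.81°.

≈ (26°N, 113°E)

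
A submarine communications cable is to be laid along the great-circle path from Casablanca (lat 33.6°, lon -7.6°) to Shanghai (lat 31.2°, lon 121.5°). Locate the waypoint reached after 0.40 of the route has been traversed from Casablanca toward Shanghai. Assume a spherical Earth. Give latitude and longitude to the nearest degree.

From cos δ = sin φ₁ sin φ₂ + cos φ₁ cos φ₂ cos Δλ, the central angle is δ ≈ 1.734 rad (99.4°).
Interpolate at f = 0.40 with slerp weights a = sin((1−f)δ)/sin δ ≈ 0.874, b = sin(fδ)/sin δ ≈ 0.648.
p = a·p₁ + b·p₂ ≈ (0.432, 0.376, 0.820); φ = arcsin(p_z) ≈ 55.04°, λ = atan2(p_y, p_x) ≈ 41.04°.

≈ lat 55°, lon 41°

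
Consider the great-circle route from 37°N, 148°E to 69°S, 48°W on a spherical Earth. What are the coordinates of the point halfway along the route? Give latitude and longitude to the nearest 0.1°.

≈ 35.5°S, 160.3°E

Convert each endpoint to a unit vector on the sphere (x = cos φ cos λ, y = cos φ sin λ, z = sin φ).
The central angle between the endpoints is δ = arccos(p₁·p₂) ≈ 2.563 rad (146.8°).
Interpolate at f = 1/2 with slerp weights a = sin((1−f)δ)/sin δ ≈ 1.751, b = sin(fδ)/sin δ ≈ 1.751.
p = a·p₁ + b·p₂ ≈ (-0.766, 0.275, -0.581); φ = arcsin(p_z) ≈ -35.52°, λ = atan2(p_y, p_x) ≈ 160.27°.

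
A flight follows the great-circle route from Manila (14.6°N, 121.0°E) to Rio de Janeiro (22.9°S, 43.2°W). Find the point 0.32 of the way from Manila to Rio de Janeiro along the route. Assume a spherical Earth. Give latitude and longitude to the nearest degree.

≈ (14°S, 77°E)

From cos δ = sin φ₁ sin φ₂ + cos φ₁ cos φ₂ cos Δλ, the central angle is δ ≈ 2.843 rad (162.9°).
Interpolate at f = 0.32 with slerp weights a = sin((1−f)δ)/sin δ ≈ 3.182, b = sin(fδ)/sin δ ≈ 2.686.
p = a·p₁ + b·p₂ ≈ (0.218, 0.945, -0.243); φ = arcsin(p_z) ≈ -14.08°, λ = atan2(p_y, p_x) ≈ 77.00°.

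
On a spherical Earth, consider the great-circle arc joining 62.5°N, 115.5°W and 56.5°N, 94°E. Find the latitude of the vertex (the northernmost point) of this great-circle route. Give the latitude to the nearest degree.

≈ 82°N

The great circle lies in the plane with unit normal n̂ = (p₁ × p₂)/|p₁ × p₂|.
Here n̂_z ≈ -0.147; the vertex latitude is φ_max = arccos|n̂_z| ≈ 81.6°.
Check via Clairaut: cos φ_max = |cos φ₁| · sin C = cos(62.5°)·sin(18.5°) ≈ 0.147, again giving ≈ 81.6°.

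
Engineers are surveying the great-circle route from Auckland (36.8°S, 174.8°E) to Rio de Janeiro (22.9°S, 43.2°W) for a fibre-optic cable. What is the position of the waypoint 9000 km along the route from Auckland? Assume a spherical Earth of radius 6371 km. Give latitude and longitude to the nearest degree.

Convert each endpoint to a unit vector on the sphere (x = cos φ cos λ, y = cos φ sin λ, z = sin φ).
The central angle between the endpoints is δ = arccos(p₁·p₂) ≈ 1.926 rad (110.4°). The total great-circle distance is δ·R ≈ 1.926 × 6371 ≈ 12273 km, so the target fraction is f = 9000/12273 ≈ 0.733.
Interpolate at f ≈ 0.733 with slerp weights a = sin((1−f)δ)/sin δ ≈ 0.524, b = sin(fδ)/sin δ ≈ 1.053.
p = a·p₁ + b·p₂ ≈ (0.289, -0.626, -0.724); φ = arcsin(p_z) ≈ -46.38°, λ = atan2(p_y, p_x) ≈ -65.20°.

≈ 46°S, 65°W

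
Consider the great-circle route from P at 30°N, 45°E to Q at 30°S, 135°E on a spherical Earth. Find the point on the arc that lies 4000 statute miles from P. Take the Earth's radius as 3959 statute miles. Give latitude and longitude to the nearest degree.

Convert each endpoint to a unit vector on the sphere (x = cos φ cos λ, y = cos φ sin λ, z = sin φ).
The central angle between the endpoints is δ = arccos(p₁·p₂) ≈ 1.823 rad (104.5°). The total great-circle distance is δ·R ≈ 1.823 × 3959 ≈ 7219 mi, so the target fraction is f = 4000/7219 ≈ 0.554.
Interpolate at f ≈ 0.554 with slerp weights a = sin((1−f)δ)/sin δ ≈ 0.750, b = sin(fδ)/sin δ ≈ 0.875.
p = a·p₁ + b·p₂ ≈ (-0.076, 0.995, -0.062); φ = arcsin(p_z) ≈ -3.57°, λ = atan2(p_y, p_x) ≈ 94.38°.

≈ 4°S, 94°E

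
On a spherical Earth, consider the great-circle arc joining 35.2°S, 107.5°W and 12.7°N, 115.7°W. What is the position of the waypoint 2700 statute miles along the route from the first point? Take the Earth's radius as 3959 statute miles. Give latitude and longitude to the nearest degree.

The haversine formula gives a central angle δ ≈ 0.847 rad (48.5°) between the endpoints. The total great-circle distance is δ·R ≈ 0.847 × 3959 ≈ 3353 mi, so the target fraction is f = 2700/3353 ≈ 0.805.
Interpolate at f ≈ 0.805 with slerp weights a = sin((1−f)δ)/sin δ ≈ 0.219, b = sin(fδ)/sin δ ≈ 0.841.
p = a·p₁ + b·p₂ ≈ (-0.410, -0.910, 0.059); φ = arcsin(p_z) ≈ 3.36°, λ = atan2(p_y, p_x) ≈ -114.23°.

≈ 3°N, 114°W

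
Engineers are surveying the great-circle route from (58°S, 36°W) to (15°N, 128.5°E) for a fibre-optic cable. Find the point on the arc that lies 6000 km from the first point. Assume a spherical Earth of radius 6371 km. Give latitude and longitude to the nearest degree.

≈ (64°S, 102°E)

The haversine formula gives a central angle δ ≈ 2.364 rad (135.5°) between the endpoints. The total great-circle distance is δ·R ≈ 2.364 × 6371 ≈ 15062 km, so the target fraction is f = 6000/15062 ≈ 0.398.
Interpolate at f ≈ 0.398 with slerp weights a = sin((1−f)δ)/sin δ ≈ 1.410, b = sin(fδ)/sin δ ≈ 1.153.
p = a·p₁ + b·p₂ ≈ (-0.089, 0.432, -0.897); φ = arcsin(p_z) ≈ -63.82°, λ = atan2(p_y, p_x) ≈ 101.59°.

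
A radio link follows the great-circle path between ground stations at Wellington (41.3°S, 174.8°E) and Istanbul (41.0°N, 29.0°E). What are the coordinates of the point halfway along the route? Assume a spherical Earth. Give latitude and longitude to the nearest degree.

Write both endpoints as unit vectors p₁, p₂ with components (cos φ cos λ, cos φ sin λ, sin φ).
The central angle between the endpoints is δ = arccos(p₁·p₂) ≈ 2.695 rad (154.4°).
Interpolate at f = 1/2 with slerp weights a = sin((1−f)δ)/sin δ ≈ 2.258, b = sin(fδ)/sin δ ≈ 2.258.
p = a·p₁ + b·p₂ ≈ (-0.199, 0.980, -0.009); φ = arcsin(p_z) ≈ -0.51°, λ = atan2(p_y, p_x) ≈ 101.47°.

≈ (1°S, 101°E)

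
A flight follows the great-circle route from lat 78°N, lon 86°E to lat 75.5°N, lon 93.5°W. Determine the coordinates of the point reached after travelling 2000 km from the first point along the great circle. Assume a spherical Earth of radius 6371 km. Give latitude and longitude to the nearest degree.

Convert each endpoint to a unit vector on the sphere (x = cos φ cos λ, y = cos φ sin λ, z = sin φ).
The central angle between the endpoints is δ = arccos(p₁·p₂) ≈ 0.463 rad (26.5°). The total great-circle distance is δ·R ≈ 0.463 × 6371 ≈ 2947 km, so the target fraction is f = 2000/2947 ≈ 0.679.
Interpolate at f ≈ 0.679 with slerp weights a = sin((1−f)δ)/sin δ ≈ 0.332, b = sin(fδ)/sin δ ≈ 0.692.
p = a·p₁ + b·p₂ ≈ (-0.006, -0.104, 0.995); φ = arcsin(p_z) ≈ 84.01°, λ = atan2(p_y, p_x) ≈ -93.17°.

≈ lat 84°N, lon 93°W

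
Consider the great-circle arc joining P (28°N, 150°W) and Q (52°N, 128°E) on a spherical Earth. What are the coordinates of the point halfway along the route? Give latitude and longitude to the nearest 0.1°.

≈ (47.7°N, 177.8°E)

Convert each endpoint to a unit vector on the sphere (x = cos φ cos λ, y = cos φ sin λ, z = sin φ).
The central angle between the endpoints is δ = arccos(p₁·p₂) ≈ 1.109 rad (63.5°).
Interpolate at f = 1/2 with slerp weights a = sin((1−f)δ)/sin δ ≈ 0.588, b = sin(fδ)/sin δ ≈ 0.588.
p = a·p₁ + b·p₂ ≈ (-0.673, 0.026, 0.740); φ = arcsin(p_z) ≈ 47.69°, λ = atan2(p_y, p_x) ≈ 177.81°.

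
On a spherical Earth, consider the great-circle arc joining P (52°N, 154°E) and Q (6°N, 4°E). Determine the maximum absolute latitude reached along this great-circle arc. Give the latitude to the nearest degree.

The great circle lies in the plane with unit normal n̂ = (p₁ × p₂)/|p₁ × p₂|.
Here n̂_z ≈ -0.342; the vertex latitude is φ_max = arccos|n̂_z| ≈ 70.0°.
Check via Clairaut: cos φ_max = |cos φ₁| · sin C = cos(52.0°)·sin(33.8°) ≈ 0.342, again giving ≈ 70.0°.

≈ 70°N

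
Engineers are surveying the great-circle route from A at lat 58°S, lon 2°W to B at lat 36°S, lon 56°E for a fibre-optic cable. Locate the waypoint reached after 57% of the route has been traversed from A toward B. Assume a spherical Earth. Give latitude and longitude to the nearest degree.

≈ lat 49°S, lon 37°E

From cos δ = sin φ₁ sin φ₂ + cos φ₁ cos φ₂ cos Δλ, the central angle is δ ≈ 0.759 rad (43.5°).
Interpolate at f = 0.57 with slerp weights a = sin((1−f)δ)/sin δ ≈ 0.466, b = sin(fδ)/sin δ ≈ 0.609.
p = a·p₁ + b·p₂ ≈ (0.522, 0.400, -0.753); φ = arcsin(p_z) ≈ -48.86°, λ = atan2(p_y, p_x) ≈ 37.44°.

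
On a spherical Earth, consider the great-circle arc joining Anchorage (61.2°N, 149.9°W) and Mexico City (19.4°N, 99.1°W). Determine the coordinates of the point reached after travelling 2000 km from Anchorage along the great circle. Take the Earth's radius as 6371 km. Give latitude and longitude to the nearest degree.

Write both endpoints as unit vectors p₁, p₂ with components (cos φ cos λ, cos φ sin λ, sin φ).
The central angle between the endpoints is δ = arccos(p₁·p₂) ≈ 0.954 rad (54.7°). The total great-circle distance is δ·R ≈ 0.954 × 6371 ≈ 6079 km, so the target fraction is f = 2000/6079 ≈ 0.329.
Interpolate at f ≈ 0.329 with slerp weights a = sin((1−f)δ)/sin δ ≈ 0.732, b = sin(fδ)/sin δ ≈ 0.378.
p = a·p₁ + b·p₂ ≈ (-0.362, -0.529, 0.767); φ = arcsin(p_z) ≈ 50.12°, λ = atan2(p_y, p_x) ≈ -124.34°.

≈ 50°N, 124°W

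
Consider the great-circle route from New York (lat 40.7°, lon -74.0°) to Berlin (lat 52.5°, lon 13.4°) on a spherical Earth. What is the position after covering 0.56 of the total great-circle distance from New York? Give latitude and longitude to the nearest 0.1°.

Write both endpoints as unit vectors p₁, p₂ with components (cos φ cos λ, cos φ sin λ, sin φ).
The central angle between the endpoints is δ = arccos(p₁·p₂) ≈ 1.002 rad (57.4°).
Interpolate at f = 0.56 with slerp weights a = sin((1−f)δ)/sin δ ≈ 0.507, b = sin(fδ)/sin δ ≈ 0.632.
p = a·p₁ + b·p₂ ≈ (0.480, -0.280, 0.831); φ = arcsin(p_z) ≈ 56.25°, λ = atan2(p_y, p_x) ≈ -30.26°.

≈ lat 56.2°, lon -30.3°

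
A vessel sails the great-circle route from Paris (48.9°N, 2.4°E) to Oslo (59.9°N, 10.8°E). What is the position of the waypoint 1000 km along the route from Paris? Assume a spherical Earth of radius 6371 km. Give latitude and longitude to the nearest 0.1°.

Write both endpoints as unit vectors p₁, p₂ with components (cos φ cos λ, cos φ sin λ, sin φ).
The central angle between the endpoints is δ = arccos(p₁·p₂) ≈ 0.210 rad (12.0°). The total great-circle distance is δ·R ≈ 0.210 × 6371 ≈ 1336 km, so the target fraction is f = 1000/1336 ≈ 0.748.
Interpolate at f ≈ 0.748 with slerp weights a = sin((1−f)δ)/sin δ ≈ 0.253, b = sin(fδ)/sin δ ≈ 0.751.
p = a·p₁ + b·p₂ ≈ (0.536, 0.078, 0.840); φ = arcsin(p_z) ≈ 57.19°, λ = atan2(p_y, p_x) ≈ 8.23°.

≈ (57.2°N, 8.2°E)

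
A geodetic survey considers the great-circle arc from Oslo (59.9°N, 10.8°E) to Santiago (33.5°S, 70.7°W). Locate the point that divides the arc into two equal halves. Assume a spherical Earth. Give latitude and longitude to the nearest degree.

≈ 17°N, 42°W

Write both endpoints as unit vectors p₁, p₂ with components (cos φ cos λ, cos φ sin λ, sin φ).
The central angle between the endpoints is δ = arccos(p₁·p₂) ≈ 2.000 rad (114.6°).
Interpolate at f = 1/2 with slerp weights a = sin((1−f)δ)/sin δ ≈ 0.925, b = sin(fδ)/sin δ ≈ 0.925.
p = a·p₁ + b·p₂ ≈ (0.711, -0.641, 0.290); φ = arcsin(p_z) ≈ 16.84°, λ = atan2(p_y, p_x) ≈ -42.05°.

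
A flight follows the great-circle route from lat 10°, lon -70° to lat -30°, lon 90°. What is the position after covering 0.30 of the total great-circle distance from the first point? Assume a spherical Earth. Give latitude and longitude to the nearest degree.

≈ lat -25°, lon -39°

Write both endpoints as unit vectors p₁, p₂ with components (cos φ cos λ, cos φ sin λ, sin φ).
The central angle between the endpoints is δ = arccos(p₁·p₂) ≈ 2.664 rad (152.7°).
Interpolate at f = 0.30 with slerp weights a = sin((1−f)δ)/sin δ ≈ 2.083, b = sin(fδ)/sin δ ≈ 1.561.
p = a·p₁ + b·p₂ ≈ (0.702, -0.577, -0.419); φ = arcsin(p_z) ≈ -24.74°, λ = atan2(p_y, p_x) ≈ -39.40°.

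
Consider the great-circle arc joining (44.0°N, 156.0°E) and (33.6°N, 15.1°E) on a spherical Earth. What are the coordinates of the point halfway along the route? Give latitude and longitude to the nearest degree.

≈ (67°N, 74°E)

Write both endpoints as unit vectors p₁, p₂ with components (cos φ cos λ, cos φ sin λ, sin φ).
The central angle between the endpoints is δ = arccos(p₁·p₂) ≈ 1.651 rad (94.6°).
Interpolate at f = 1/2 with slerp weights a = sin((1−f)δ)/sin δ ≈ 0.737, b = sin(fδ)/sin δ ≈ 0.737.
p = a·p₁ + b·p₂ ≈ (0.108, 0.376, 0.920); φ = arcsin(p_z) ≈ 66.98°, λ = atan2(p_y, p_x) ≈ 73.91°.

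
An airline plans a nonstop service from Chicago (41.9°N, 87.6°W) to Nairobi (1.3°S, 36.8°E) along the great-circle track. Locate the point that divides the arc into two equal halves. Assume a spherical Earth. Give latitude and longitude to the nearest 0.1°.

Convert each endpoint to a unit vector on the sphere (x = cos φ cos λ, y = cos φ sin λ, z = sin φ).
The central angle between the endpoints is δ = arccos(p₁·p₂) ≈ 2.021 rad (115.8°).
Interpolate at f = 1/2 with slerp weights a = sin((1−f)δ)/sin δ ≈ 0.941, b = sin(fδ)/sin δ ≈ 0.941.
p = a·p₁ + b·p₂ ≈ (0.783, -0.136, 0.607); φ = arcsin(p_z) ≈ 37.39°, λ = atan2(p_y, p_x) ≈ -9.88°.

≈ 37.4°N, 9.9°W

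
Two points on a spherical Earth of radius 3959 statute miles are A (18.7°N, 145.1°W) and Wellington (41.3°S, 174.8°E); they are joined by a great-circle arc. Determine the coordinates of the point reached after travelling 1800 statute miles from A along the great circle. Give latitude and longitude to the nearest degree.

Write both endpoints as unit vectors p₁, p₂ with components (cos φ cos λ, cos φ sin λ, sin φ).
The central angle between the endpoints is δ = arccos(p₁·p₂) ≈ 1.232 rad (70.6°). The total great-circle distance is δ·R ≈ 1.232 × 3959 ≈ 4876 mi, so the target fraction is f = 1800/4876 ≈ 0.369.
Interpolate at f ≈ 0.369 with slerp weights a = sin((1−f)δ)/sin δ ≈ 0.743, b = sin(fδ)/sin δ ≈ 0.466.
p = a·p₁ + b·p₂ ≈ (-0.926, -0.371, -0.069); φ = arcsin(p_z) ≈ -3.96°, λ = atan2(p_y, p_x) ≈ -158.16°.

≈ (4°S, 158°W)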